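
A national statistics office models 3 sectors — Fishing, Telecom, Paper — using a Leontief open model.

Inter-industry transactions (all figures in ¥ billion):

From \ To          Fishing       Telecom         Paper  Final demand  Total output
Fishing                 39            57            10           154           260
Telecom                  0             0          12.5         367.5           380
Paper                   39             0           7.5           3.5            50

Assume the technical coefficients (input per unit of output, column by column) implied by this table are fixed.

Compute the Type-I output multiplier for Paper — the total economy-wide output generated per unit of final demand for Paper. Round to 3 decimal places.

m_P = 1.893

Technical coefficients a_ij = z_ij / X_j:
  a_FF = 39/260 = 0.15, a_TF = 0/260 = 0.00, a_PF = 39/260 = 0.15
  a_FT = 57/380 = 0.15, a_TT = 0/380 = 0.00, a_PT = 0/380 = 0.00
  a_FP = 10/50 = 0.20, a_TP = 12.5/50 = 0.25, a_PP = 7.5/50 = 0.15
I − A =
  [   0.85    -0.15    -0.20]
  [   0.00     1.00    -0.25]
  [  -0.15     0.00     0.85]
Cofactors of I−A, C_ij = (−1)^(i+j)·(minor ij) (rows/columns in the sector order above):
  C_11 = (1.00)(0.85) − (-0.25)(0.00) = 0.8500
  C_12 = −[(0.00)(0.85) − (-0.25)(-0.15)] = 0.0375
  C_13 = (0.00)(0.00) − (1.00)(-0.15) = 0.1500
  C_21 = −[(-0.15)(0.85) − (-0.20)(0.00)] = 0.1275
  C_22 = (0.85)(0.85) − (-0.20)(-0.15) = 0.6925
  C_23 = −[(0.85)(0.00) − (-0.15)(-0.15)] = 0.0225
  C_31 = (-0.15)(-0.25) − (-0.20)(1.00) = 0.2375
  C_32 = −[(0.85)(-0.25) − (-0.20)(0.00)] = 0.2125
  C_33 = (0.85)(1.00) − (-0.15)(0.00) = 0.8500
det(I−A) = Σ_j (I−A)_1j·C_1j = (0.85)(0.8500) + (-0.15)(0.0375) + (-0.20)(0.1500) = 0.686875
adj(I−A) = Cᵀ =
  [ 0.8500   0.1275   0.2375]
  [ 0.0375   0.6925   0.2125]
  [ 0.1500   0.0225   0.8500]
(I − A)⁻¹ = adj(I−A) / det(I−A) ≈
  [   1.2375     0.1856     0.3458]
  [   0.0546     1.0082     0.3094]
  [   0.2184     0.0328     1.2375]
The output multiplier for sector j is the column-j sum of the Leontief inverse (I − A)⁻¹ = adj(I−A) / det(I−A).
Column P of adj(I−A): (0.2375, 0.2125, 0.8500); det(I−A) = 0.686875.
m_P = (0.2375 + 0.2125 + 0.8500) / 0.686875 = 1.30 / 0.686875 ≈ 1.893.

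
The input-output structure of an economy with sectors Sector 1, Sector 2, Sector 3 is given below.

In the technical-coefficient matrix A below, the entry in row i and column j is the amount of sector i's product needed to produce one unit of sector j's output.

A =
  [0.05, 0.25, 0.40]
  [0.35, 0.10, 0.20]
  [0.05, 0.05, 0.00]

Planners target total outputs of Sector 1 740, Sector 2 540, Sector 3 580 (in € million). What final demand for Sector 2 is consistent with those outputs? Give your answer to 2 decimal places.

d_2 = 111.00

I − A =
  [   0.95    -0.25    -0.40]
  [  -0.35     0.90    -0.20]
  [  -0.05    -0.05     1.00]
d = (I − A) x:
  d_1 = (+0.95)·740 + (-0.25)·540 + (-0.40)·580 = 336.00
  d_2 = (-0.35)·740 + (+0.90)·540 + (-0.20)·580 = 111.00
  d_3 = (-0.05)·740 + (-0.05)·540 + (+1.00)·580 = 516.00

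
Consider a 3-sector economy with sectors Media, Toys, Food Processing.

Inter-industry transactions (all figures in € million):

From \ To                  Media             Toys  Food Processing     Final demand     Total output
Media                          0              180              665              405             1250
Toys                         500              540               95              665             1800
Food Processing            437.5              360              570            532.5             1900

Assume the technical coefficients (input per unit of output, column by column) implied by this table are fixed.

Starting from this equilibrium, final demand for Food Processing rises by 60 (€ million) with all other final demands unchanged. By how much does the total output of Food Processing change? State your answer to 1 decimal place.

Δx_3 = 117.7

Technical coefficients a_ij = z_ij / X_j:
  a_11 = 0/1250 = 0.00, a_21 = 500/1250 = 0.40, a_31 = 437.5/1250 = 0.35
  a_12 = 180/1800 = 0.10, a_22 = 540/1800 = 0.30, a_32 = 360/1800 = 0.20
  a_13 = 665/1900 = 0.35, a_23 = 95/1900 = 0.05, a_33 = 570/1900 = 0.30
I − A =
  [   1.00    -0.10    -0.35]
  [  -0.40     0.70    -0.05]
  [  -0.35    -0.20     0.70]
Cofactors of I−A, C_ij = (−1)^(i+j)·(minor ij) (rows/columns in the sector order above):
  C_11 = (0.70)(0.70) − (-0.05)(-0.20) = 0.4800
  C_12 = −[(-0.40)(0.70) − (-0.05)(-0.35)] = 0.2975
  C_13 = (-0.40)(-0.20) − (0.70)(-0.35) = 0.3250
  C_21 = −[(-0.10)(0.70) − (-0.35)(-0.20)] = 0.1400
  C_22 = (1.00)(0.70) − (-0.35)(-0.35) = 0.5775
  C_23 = −[(1.00)(-0.20) − (-0.10)(-0.35)] = 0.2350
  C_31 = (-0.10)(-0.05) − (-0.35)(0.70) = 0.2500
  C_32 = −[(1.00)(-0.05) − (-0.35)(-0.40)] = 0.1900
  C_33 = (1.00)(0.70) − (-0.10)(-0.40) = 0.6600
det(I−A) = Σ_j (I−A)_1j·C_1j = (1.00)(0.4800) + (-0.10)(0.2975) + (-0.35)(0.3250) = 0.3365
adj(I−A) = Cᵀ =
  [ 0.4800   0.1400   0.2500]
  [ 0.2975   0.5775   0.1900]
  [ 0.3250   0.2350   0.6600]
(I − A)⁻¹ = adj(I−A) / det(I−A) ≈
  [   1.4264     0.4160     0.7429]
  [   0.8841     1.7162     0.5646]
  [   0.9658     0.6984     1.9614]
Δx = (I − A)⁻¹ Δd with Δd having +60 in the Food Processing component and 0 elsewhere.
So Δx_3 = L_33 · (+60), where L_33 = adj(I−A)_33 / det(I−A) = 0.6600 / 0.3365.
Δx_3 = 0.6600 × (+60) / 0.3365 = 39.60 / 0.3365 ≈ 117.7.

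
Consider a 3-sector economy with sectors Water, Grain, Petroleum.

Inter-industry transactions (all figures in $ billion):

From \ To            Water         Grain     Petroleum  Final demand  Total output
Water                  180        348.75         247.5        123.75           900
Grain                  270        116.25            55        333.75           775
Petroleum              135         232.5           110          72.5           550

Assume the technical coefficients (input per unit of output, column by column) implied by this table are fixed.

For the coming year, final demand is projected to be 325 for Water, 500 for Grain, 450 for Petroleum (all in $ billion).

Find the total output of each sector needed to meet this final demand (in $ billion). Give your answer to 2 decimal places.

Technical coefficients a_ij = z_ij / X_j:
  a_WW = 180/900 = 0.20, a_GW = 270/900 = 0.30, a_PW = 135/900 = 0.15
  a_WG = 348.75/775 = 0.45, a_GG = 116.25/775 = 0.15, a_PG = 232.5/775 = 0.30
  a_WP = 247.5/550 = 0.45, a_GP = 55/550 = 0.10, a_PP = 110/550 = 0.20
I − A =
  [   0.80    -0.45    -0.45]
  [  -0.30     0.85    -0.10]
  [  -0.15    -0.30     0.80]
Cofactors of I−A, C_ij = (−1)^(i+j)·(minor ij) (rows/columns in the sector order above):
  C_11 = (0.85)(0.80) − (-0.10)(-0.30) = 0.6500
  C_12 = −[(-0.30)(0.80) − (-0.10)(-0.15)] = 0.2550
  C_13 = (-0.30)(-0.30) − (0.85)(-0.15) = 0.2175
  C_21 = −[(-0.45)(0.80) − (-0.45)(-0.30)] = 0.4950
  C_22 = (0.80)(0.80) − (-0.45)(-0.15) = 0.5725
  C_23 = −[(0.80)(-0.30) − (-0.45)(-0.15)] = 0.3075
  C_31 = (-0.45)(-0.10) − (-0.45)(0.85) = 0.4275
  C_32 = −[(0.80)(-0.10) − (-0.45)(-0.30)] = 0.2150
  C_33 = (0.80)(0.85) − (-0.45)(-0.30) = 0.5450
det(I−A) = Σ_j (I−A)_1j·C_1j = (0.80)(0.6500) + (-0.45)(0.2550) + (-0.45)(0.2175) = 0.307375
adj(I−A) = Cᵀ =
  [ 0.6500   0.4950   0.4275]
  [ 0.2550   0.5725   0.2150]
  [ 0.2175   0.3075   0.5450]
(I − A)⁻¹ = adj(I−A) / det(I−A) ≈
  [   2.1147     1.6104     1.3908]
  [   0.8296     1.8625     0.6995]
  [   0.7076     1.0004     1.7731]
x = (I − A)⁻¹ d = adj(I−A)·d / det(I−A), with det(I−A) = 0.307375:
  x_W = (0.6500·325 + 0.4950·500 + 0.4275·450) / 0.307375 = 651.125 / 0.307375 ≈ 2118.34
  x_G = (0.2550·325 + 0.5725·500 + 0.2150·450) / 0.307375 = 465.875 / 0.307375 ≈ 1515.66
  x_P = (0.2175·325 + 0.3075·500 + 0.5450·450) / 0.307375 = 469.6875 / 0.307375 ≈ 1528.06

x_W = 2118.34, x_G = 1515.66, x_P = 1528.06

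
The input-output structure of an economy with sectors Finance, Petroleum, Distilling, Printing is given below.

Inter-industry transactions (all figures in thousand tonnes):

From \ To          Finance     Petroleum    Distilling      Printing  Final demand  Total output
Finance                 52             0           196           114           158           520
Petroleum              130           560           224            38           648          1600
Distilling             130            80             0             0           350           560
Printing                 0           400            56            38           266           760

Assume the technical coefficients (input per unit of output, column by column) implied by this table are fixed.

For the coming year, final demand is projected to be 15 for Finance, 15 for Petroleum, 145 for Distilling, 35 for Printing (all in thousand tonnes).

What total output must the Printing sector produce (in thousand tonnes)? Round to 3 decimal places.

Technical coefficients a_ij = z_ij / X_j:
  a_11 = 52/520 = 0.10, a_21 = 130/520 = 0.25, a_31 = 130/520 = 0.25, a_41 = 0/520 = 0.00
  a_12 = 0/1600 = 0.00, a_22 = 560/1600 = 0.35, a_32 = 80/1600 = 0.05, a_42 = 400/1600 = 0.25
  a_13 = 196/560 = 0.35, a_23 = 224/560 = 0.40, a_33 = 0/560 = 0.00, a_43 = 56/560 = 0.10
  a_14 = 114/760 = 0.15, a_24 = 38/760 = 0.05, a_34 = 0/760 = 0.00, a_44 = 38/760 = 0.05
I − A =
  [   0.90     0.00    -0.35    -0.15]
  [  -0.25     0.65    -0.40    -0.05]
  [  -0.25    -0.05     1.00     0.00]
  [   0.00    -0.25    -0.10     0.95]
Compute the cofactors C_ij = (−1)^(i+j)·(3×3 minor ij) of I−A; the adjugate is their transpose:
adj(I−A) = Cᵀ =
  [ 0.585750   0.054875   0.236500   0.095375]
  [ 0.333750   0.768125   0.433375   0.093125]
  [ 0.163125   0.052125   0.535125   0.028500]
  [ 0.105000   0.207625   0.170375   0.505750]
det(I−A) = Σ_j (I−A)_1j·C_1j = (0.90)(0.585750) + (0.00)(0.333750) + (-0.35)(0.163125) + (-0.15)(0.105000) = 0.45433125
(I − A)⁻¹ = adj(I−A) / det(I−A) ≈
  [   1.2893     0.1208     0.5205     0.2099]
  [   0.7346     1.6907     0.9539     0.2050]
  [   0.3590     0.1147     1.1778     0.0627]
  [   0.2311     0.4570     0.3750     1.1132]
x = (I − A)⁻¹ d = adj(I−A)·d / det(I−A), with det(I−A) = 0.45433125:
  x_1 = (0.585750·15 + 0.054875·15 + 0.236500·145 + 0.095375·35) / 0.45433125 = 47.24 / 0.45433125 ≈ 103.977
  x_2 = (0.333750·15 + 0.768125·15 + 0.433375·145 + 0.093125·35) / 0.45433125 = 82.626875 / 0.45433125 ≈ 181.865
  x_3 = (0.163125·15 + 0.052125·15 + 0.535125·145 + 0.028500·35) / 0.45433125 = 81.819375 / 0.45433125 ≈ 180.087
  x_4 = (0.105000·15 + 0.207625·15 + 0.170375·145 + 0.505750·35) / 0.45433125 = 47.095 / 0.45433125 ≈ 103.658

x_4 = 103.658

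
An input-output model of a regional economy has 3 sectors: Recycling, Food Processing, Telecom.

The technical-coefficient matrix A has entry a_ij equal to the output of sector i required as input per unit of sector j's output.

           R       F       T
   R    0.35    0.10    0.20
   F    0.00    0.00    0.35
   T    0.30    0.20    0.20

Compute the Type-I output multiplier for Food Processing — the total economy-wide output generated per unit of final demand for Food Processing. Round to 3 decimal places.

m_F = 1.832

I − A =
  [   0.65    -0.10    -0.20]
  [   0.00     1.00    -0.35]
  [  -0.30    -0.20     0.80]
Cofactors of I−A, C_ij = (−1)^(i+j)·(minor ij) (rows/columns in the sector order above):
  C_11 = (1.00)(0.80) − (-0.35)(-0.20) = 0.7300
  C_12 = −[(0.00)(0.80) − (-0.35)(-0.30)] = 0.1050
  C_13 = (0.00)(-0.20) − (1.00)(-0.30) = 0.3000
  C_21 = −[(-0.10)(0.80) − (-0.20)(-0.20)] = 0.1200
  C_22 = (0.65)(0.80) − (-0.20)(-0.30) = 0.4600
  C_23 = −[(0.65)(-0.20) − (-0.10)(-0.30)] = 0.1600
  C_31 = (-0.10)(-0.35) − (-0.20)(1.00) = 0.2350
  C_32 = −[(0.65)(-0.35) − (-0.20)(0.00)] = 0.2275
  C_33 = (0.65)(1.00) − (-0.10)(0.00) = 0.6500
det(I−A) = Σ_j (I−A)_1j·C_1j = (0.65)(0.7300) + (-0.10)(0.1050) + (-0.20)(0.3000) = 0.4040
adj(I−A) = Cᵀ =
  [ 0.7300   0.1200   0.2350]
  [ 0.1050   0.4600   0.2275]
  [ 0.3000   0.1600   0.6500]
(I − A)⁻¹ = adj(I−A) / det(I−A) ≈
  [   1.8069     0.2970     0.5817]
  [   0.2599     1.1386     0.5631]
  [   0.7426     0.3960     1.6089]
The output multiplier for sector j is the column-j sum of the Leontief inverse (I − A)⁻¹ = adj(I−A) / det(I−A).
Column F of adj(I−A): (0.1200, 0.4600, 0.1600); det(I−A) = 0.4040.
m_F = (0.1200 + 0.4600 + 0.1600) / 0.4040 = 0.74 / 0.4040 ≈ 1.832.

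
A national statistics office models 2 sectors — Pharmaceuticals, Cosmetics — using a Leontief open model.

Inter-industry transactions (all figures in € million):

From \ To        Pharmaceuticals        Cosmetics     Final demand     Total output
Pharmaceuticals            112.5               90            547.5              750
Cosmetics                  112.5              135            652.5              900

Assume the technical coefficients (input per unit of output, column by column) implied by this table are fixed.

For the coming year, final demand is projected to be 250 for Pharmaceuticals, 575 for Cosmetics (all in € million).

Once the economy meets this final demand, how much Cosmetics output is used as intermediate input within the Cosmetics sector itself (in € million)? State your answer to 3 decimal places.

Technical coefficients a_ij = z_ij / X_j:
  a_PP = 112.5/750 = 0.15, a_CP = 112.5/750 = 0.15
  a_PC = 90/900 = 0.10, a_CC = 135/900 = 0.15
I − A =
  [   0.85    -0.10]
  [  -0.15     0.85]
det(I−A) = (0.85)(0.85) − (-0.10)(-0.15) = 0.7075
adj(I−A) = [[0.85, 0.10], [0.15, 0.85]]
(I − A)⁻¹ = adj(I−A) / det(I−A) ≈
  [   1.2014     0.1413]
  [   0.2120     1.2014]
First solve x = (I − A)⁻¹ d = adj(I−A)·d / det(I−A); in particular x_C = (0.15·250 + 0.85·575) / 0.7075 = 526.25 / 0.7075 ≈ 743.81625.
Intermediate flow from C to C: z_CC = a_CC · x_C = 0.15 × 526.25 / 0.7075 = 78.9375 / 0.7075 ≈ 111.572.

z_CC = 111.572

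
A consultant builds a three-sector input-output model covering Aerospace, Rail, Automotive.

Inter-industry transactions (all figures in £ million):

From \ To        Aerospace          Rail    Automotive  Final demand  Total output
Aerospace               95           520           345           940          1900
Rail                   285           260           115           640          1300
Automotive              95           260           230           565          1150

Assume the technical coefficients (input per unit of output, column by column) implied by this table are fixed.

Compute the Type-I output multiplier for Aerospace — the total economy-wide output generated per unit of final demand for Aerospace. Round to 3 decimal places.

Technical coefficients a_ij = z_ij / X_j:
  a_11 = 95/1900 = 0.05, a_21 = 285/1900 = 0.15, a_31 = 95/1900 = 0.05
  a_12 = 520/1300 = 0.40, a_22 = 260/1300 = 0.20, a_32 = 260/1300 = 0.20
  a_13 = 345/1150 = 0.30, a_23 = 115/1150 = 0.10, a_33 = 230/1150 = 0.20
I − A =
  [   0.95    -0.40    -0.30]
  [  -0.15     0.80    -0.10]
  [  -0.05    -0.20     0.80]
Cofactors of I−A, C_ij = (−1)^(i+j)·(minor ij) (rows/columns in the sector order above):
  C_11 = (0.80)(0.80) − (-0.10)(-0.20) = 0.6200
  C_12 = −[(-0.15)(0.80) − (-0.10)(-0.05)] = 0.1250
  C_13 = (-0.15)(-0.20) − (0.80)(-0.05) = 0.0700
  C_21 = −[(-0.40)(0.80) − (-0.30)(-0.20)] = 0.3800
  C_22 = (0.95)(0.80) − (-0.30)(-0.05) = 0.7450
  C_23 = −[(0.95)(-0.20) − (-0.40)(-0.05)] = 0.2100
  C_31 = (-0.40)(-0.10) − (-0.30)(0.80) = 0.2800
  C_32 = −[(0.95)(-0.10) − (-0.30)(-0.15)] = 0.1400
  C_33 = (0.95)(0.80) − (-0.40)(-0.15) = 0.7000
det(I−A) = Σ_j (I−A)_1j·C_1j = (0.95)(0.6200) + (-0.40)(0.1250) + (-0.30)(0.0700) = 0.5180
adj(I−A) = Cᵀ =
  [ 0.6200   0.3800   0.2800]
  [ 0.1250   0.7450   0.1400]
  [ 0.0700   0.2100   0.7000]
(I − A)⁻¹ = adj(I−A) / det(I−A) ≈
  [   1.1969     0.7336     0.5405]
  [   0.2413     1.4382     0.2703]
  [   0.1351     0.4054     1.3514]
The output multiplier for sector j is the column-j sum of the Leontief inverse (I − A)⁻¹ = adj(I−A) / det(I−A).
Column 1 of adj(I−A): (0.6200, 0.1250, 0.0700); det(I−A) = 0.5180.
m_1 = (0.6200 + 0.1250 + 0.0700) / 0.5180 = 0.815 / 0.5180 ≈ 1.573.

m_1 = 1.573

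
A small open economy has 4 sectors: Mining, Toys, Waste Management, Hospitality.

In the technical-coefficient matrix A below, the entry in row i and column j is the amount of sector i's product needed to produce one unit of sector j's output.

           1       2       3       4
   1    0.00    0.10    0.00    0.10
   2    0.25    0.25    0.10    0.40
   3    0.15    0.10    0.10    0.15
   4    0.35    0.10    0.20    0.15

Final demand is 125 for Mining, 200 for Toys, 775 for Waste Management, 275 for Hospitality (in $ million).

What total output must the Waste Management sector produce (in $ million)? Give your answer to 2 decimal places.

x_3 = 1159.02

I − A =
  [   1.00    -0.10     0.00    -0.10]
  [  -0.25     0.75    -0.10    -0.40]
  [  -0.15    -0.10     0.90    -0.15]
  [  -0.35    -0.10    -0.20     0.85]
Compute the cofactors C_ij = (−1)^(i+j)·(3×3 minor ij) of I−A; the adjugate is their transpose:
adj(I−A) = Cᵀ =
  [ 0.49725   0.08450   0.03250   0.10400]
  [ 0.33975   0.70050   0.16650   0.39900]
  [ 0.16800   0.11600   0.53350   0.16850]
  [ 0.28425   0.14450   0.15850   0.64100]
det(I−A) = Σ_j (I−A)_1j·C_1j = (1.00)(0.49725) + (-0.10)(0.33975) + (0.00)(0.16800) + (-0.10)(0.28425) = 0.43485
(I − A)⁻¹ = adj(I−A) / det(I−A) ≈
  [   1.1435     0.1943     0.0747     0.2392]
  [   0.7813     1.6109     0.3829     0.9176]
  [   0.3863     0.2668     1.2269     0.3875]
  [   0.6537     0.3323     0.3645     1.4741]
x = (I − A)⁻¹ d = adj(I−A)·d / det(I−A), with det(I−A) = 0.43485:
  x_1 = (0.49725·125 + 0.08450·200 + 0.03250·775 + 0.10400·275) / 0.43485 = 132.84375 / 0.43485 ≈ 305.49
  x_2 = (0.33975·125 + 0.70050·200 + 0.16650·775 + 0.39900·275) / 0.43485 = 421.33125 / 0.43485 ≈ 968.91
  x_3 = (0.16800·125 + 0.11600·200 + 0.53350·775 + 0.16850·275) / 0.43485 = 504.00 / 0.43485 ≈ 1159.02
  x_4 = (0.28425·125 + 0.14450·200 + 0.15850·775 + 0.64100·275) / 0.43485 = 363.54375 / 0.43485 ≈ 836.02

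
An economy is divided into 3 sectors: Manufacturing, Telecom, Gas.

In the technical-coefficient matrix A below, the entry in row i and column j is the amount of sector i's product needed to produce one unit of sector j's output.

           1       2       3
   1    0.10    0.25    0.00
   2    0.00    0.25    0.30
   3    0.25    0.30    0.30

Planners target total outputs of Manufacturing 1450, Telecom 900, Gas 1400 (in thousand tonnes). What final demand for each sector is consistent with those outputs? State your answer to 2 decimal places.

I − A =
  [   0.90    -0.25     0.00]
  [   0.00     0.75    -0.30]
  [  -0.25    -0.30     0.70]
d = (I − A) x:
  d_1 = (+0.90)·1450 + (-0.25)·900 + (+0.00)·1400 = 1080.00
  d_2 = (+0.00)·1450 + (+0.75)·900 + (-0.30)·1400 = 255.00
  d_3 = (-0.25)·1450 + (-0.30)·900 + (+0.70)·1400 = 347.50

d_1 = 1080.00, d_2 = 255.00, d_3 = 347.50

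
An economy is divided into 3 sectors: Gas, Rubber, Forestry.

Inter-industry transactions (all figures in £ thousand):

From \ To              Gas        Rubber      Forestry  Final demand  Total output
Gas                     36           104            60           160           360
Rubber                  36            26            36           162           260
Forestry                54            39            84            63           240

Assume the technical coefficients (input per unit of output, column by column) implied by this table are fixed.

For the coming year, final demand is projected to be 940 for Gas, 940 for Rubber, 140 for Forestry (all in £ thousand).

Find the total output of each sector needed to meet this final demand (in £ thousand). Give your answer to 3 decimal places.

x_G = 1955.735, x_R = 1427.781, x_F = 996.196

Technical coefficients a_ij = z_ij / X_j:
  a_GG = 36/360 = 0.10, a_RG = 36/360 = 0.10, a_FG = 54/360 = 0.15
  a_GR = 104/260 = 0.40, a_RR = 26/260 = 0.10, a_FR = 39/260 = 0.15
  a_GF = 60/240 = 0.25, a_RF = 36/240 = 0.15, a_FF = 84/240 = 0.35
I − A =
  [   0.90    -0.40    -0.25]
  [  -0.10     0.90    -0.15]
  [  -0.15    -0.15     0.65]
Cofactors of I−A, C_ij = (−1)^(i+j)·(minor ij) (rows/columns in the sector order above):
  C_11 = (0.90)(0.65) − (-0.15)(-0.15) = 0.5625
  C_12 = −[(-0.10)(0.65) − (-0.15)(-0.15)] = 0.0875
  C_13 = (-0.10)(-0.15) − (0.90)(-0.15) = 0.1500
  C_21 = −[(-0.40)(0.65) − (-0.25)(-0.15)] = 0.2975
  C_22 = (0.90)(0.65) − (-0.25)(-0.15) = 0.5475
  C_23 = −[(0.90)(-0.15) − (-0.40)(-0.15)] = 0.1950
  C_31 = (-0.40)(-0.15) − (-0.25)(0.90) = 0.2850
  C_32 = −[(0.90)(-0.15) − (-0.25)(-0.10)] = 0.1600
  C_33 = (0.90)(0.90) − (-0.40)(-0.10) = 0.7700
det(I−A) = Σ_j (I−A)_1j·C_1j = (0.90)(0.5625) + (-0.40)(0.0875) + (-0.25)(0.1500) = 0.43375
adj(I−A) = Cᵀ =
  [ 0.5625   0.2975   0.2850]
  [ 0.0875   0.5475   0.1600]
  [ 0.1500   0.1950   0.7700]
(I − A)⁻¹ = adj(I−A) / det(I−A) ≈
  [   1.2968     0.6859     0.6571]
  [   0.2017     1.2622     0.3689]
  [   0.3458     0.4496     1.7752]
x = (I − A)⁻¹ d = adj(I−A)·d / det(I−A), with det(I−A) = 0.43375:
  x_G = (0.5625·940 + 0.2975·940 + 0.2850·140) / 0.43375 = 848.30 / 0.43375 ≈ 1955.735
  x_R = (0.0875·940 + 0.5475·940 + 0.1600·140) / 0.43375 = 619.30 / 0.43375 ≈ 1427.781
  x_F = (0.1500·940 + 0.1950·940 + 0.7700·140) / 0.43375 = 432.10 / 0.43375 ≈ 996.196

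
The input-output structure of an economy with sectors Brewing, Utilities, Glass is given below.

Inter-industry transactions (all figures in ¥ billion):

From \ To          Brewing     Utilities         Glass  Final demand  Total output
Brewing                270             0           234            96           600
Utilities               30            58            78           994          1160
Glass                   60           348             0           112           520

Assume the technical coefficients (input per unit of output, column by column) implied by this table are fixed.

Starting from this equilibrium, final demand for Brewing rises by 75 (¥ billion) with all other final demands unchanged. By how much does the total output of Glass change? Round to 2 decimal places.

Δx_3 = 18.40

Technical coefficients a_ij = z_ij / X_j:
  a_11 = 270/600 = 0.45, a_21 = 30/600 = 0.05, a_31 = 60/600 = 0.10
  a_12 = 0/1160 = 0.00, a_22 = 58/1160 = 0.05, a_32 = 348/1160 = 0.30
  a_13 = 234/520 = 0.45, a_23 = 78/520 = 0.15, a_33 = 0/520 = 0.00
I − A =
  [   0.55     0.00    -0.45]
  [  -0.05     0.95    -0.15]
  [  -0.10    -0.30     1.00]
Cofactors of I−A, C_ij = (−1)^(i+j)·(minor ij) (rows/columns in the sector order above):
  C_11 = (0.95)(1.00) − (-0.15)(-0.30) = 0.9050
  C_12 = −[(-0.05)(1.00) − (-0.15)(-0.10)] = 0.0650
  C_13 = (-0.05)(-0.30) − (0.95)(-0.10) = 0.1100
  C_21 = −[(0.00)(1.00) − (-0.45)(-0.30)] = 0.1350
  C_22 = (0.55)(1.00) − (-0.45)(-0.10) = 0.5050
  C_23 = −[(0.55)(-0.30) − (0.00)(-0.10)] = 0.1650
  C_31 = (0.00)(-0.15) − (-0.45)(0.95) = 0.4275
  C_32 = −[(0.55)(-0.15) − (-0.45)(-0.05)] = 0.1050
  C_33 = (0.55)(0.95) − (0.00)(-0.05) = 0.5225
det(I−A) = Σ_j (I−A)_1j·C_1j = (0.55)(0.9050) + (0.00)(0.0650) + (-0.45)(0.1100) = 0.44825
adj(I−A) = Cᵀ =
  [ 0.9050   0.1350   0.4275]
  [ 0.0650   0.5050   0.1050]
  [ 0.1100   0.1650   0.5225]
(I − A)⁻¹ = adj(I−A) / det(I−A) ≈
  [   2.0190     0.3012     0.9537]
  [   0.1450     1.1266     0.2342]
  [   0.2454     0.3681     1.1656]
Δx = (I − A)⁻¹ Δd with Δd having +75 in the Brewing component and 0 elsewhere.
So Δx_3 = L_31 · (+75), where L_31 = adj(I−A)_31 / det(I−A) = 0.1100 / 0.44825.
Δx_3 = 0.1100 × (+75) / 0.44825 = 8.25 / 0.44825 ≈ 18.40.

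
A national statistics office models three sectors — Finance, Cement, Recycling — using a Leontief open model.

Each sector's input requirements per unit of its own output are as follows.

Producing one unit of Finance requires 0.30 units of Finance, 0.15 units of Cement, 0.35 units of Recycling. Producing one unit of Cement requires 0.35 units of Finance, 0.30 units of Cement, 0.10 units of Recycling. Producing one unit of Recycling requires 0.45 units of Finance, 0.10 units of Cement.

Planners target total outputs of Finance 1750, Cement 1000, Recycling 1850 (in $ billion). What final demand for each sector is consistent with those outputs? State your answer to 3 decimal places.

d_1 = 42.500, d_2 = 252.500, d_3 = 1137.500

I − A =
  [   0.70    -0.35    -0.45]
  [  -0.15     0.70    -0.10]
  [  -0.35    -0.10     1.00]
d = (I − A) x:
  d_1 = (+0.70)·1750 + (-0.35)·1000 + (-0.45)·1850 = 42.500
  d_2 = (-0.15)·1750 + (+0.70)·1000 + (-0.10)·1850 = 252.500
  d_3 = (-0.35)·1750 + (-0.10)·1000 + (+1.00)·1850 = 1137.500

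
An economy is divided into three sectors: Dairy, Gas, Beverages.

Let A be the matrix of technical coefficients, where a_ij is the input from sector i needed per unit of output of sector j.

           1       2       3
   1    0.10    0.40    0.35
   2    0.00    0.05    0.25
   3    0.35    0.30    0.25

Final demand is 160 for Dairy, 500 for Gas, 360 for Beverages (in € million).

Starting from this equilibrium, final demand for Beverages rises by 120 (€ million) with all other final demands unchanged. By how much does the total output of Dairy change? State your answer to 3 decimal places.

Δx_1 = 122.877

I − A =
  [   0.90    -0.40    -0.35]
  [   0.00     0.95    -0.25]
  [  -0.35    -0.30     0.75]
Cofactors of I−A, C_ij = (−1)^(i+j)·(minor ij) (rows/columns in the sector order above):
  C_11 = (0.95)(0.75) − (-0.25)(-0.30) = 0.6375
  C_12 = −[(0.00)(0.75) − (-0.25)(-0.35)] = 0.0875
  C_13 = (0.00)(-0.30) − (0.95)(-0.35) = 0.3325
  C_21 = −[(-0.40)(0.75) − (-0.35)(-0.30)] = 0.4050
  C_22 = (0.90)(0.75) − (-0.35)(-0.35) = 0.5525
  C_23 = −[(0.90)(-0.30) − (-0.40)(-0.35)] = 0.4100
  C_31 = (-0.40)(-0.25) − (-0.35)(0.95) = 0.4325
  C_32 = −[(0.90)(-0.25) − (-0.35)(0.00)] = 0.2250
  C_33 = (0.90)(0.95) − (-0.40)(0.00) = 0.8550
det(I−A) = Σ_j (I−A)_1j·C_1j = (0.90)(0.6375) + (-0.40)(0.0875) + (-0.35)(0.3325) = 0.422375
adj(I−A) = Cᵀ =
  [ 0.6375   0.4050   0.4325]
  [ 0.0875   0.5525   0.2250]
  [ 0.3325   0.4100   0.8550]
(I − A)⁻¹ = adj(I−A) / det(I−A) ≈
  [   1.5093     0.9589     1.0240]
  [   0.2072     1.3081     0.5327]
  [   0.7872     0.9707     2.0243]
Δx = (I − A)⁻¹ Δd with Δd having +120 in the Beverages component and 0 elsewhere.
So Δx_1 = L_13 · (+120), where L_13 = adj(I−A)_13 / det(I−A) = 0.4325 / 0.422375.
Δx_1 = 0.4325 × (+120) / 0.422375 = 51.90 / 0.422375 ≈ 122.877.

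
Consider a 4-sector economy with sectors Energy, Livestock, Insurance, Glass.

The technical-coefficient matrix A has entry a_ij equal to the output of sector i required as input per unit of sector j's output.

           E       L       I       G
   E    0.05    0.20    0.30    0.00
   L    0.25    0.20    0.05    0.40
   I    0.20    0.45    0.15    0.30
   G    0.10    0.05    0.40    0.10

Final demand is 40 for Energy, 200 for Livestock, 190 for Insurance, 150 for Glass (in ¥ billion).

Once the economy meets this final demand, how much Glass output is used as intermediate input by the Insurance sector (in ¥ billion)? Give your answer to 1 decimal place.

I − A =
  [   0.95    -0.20    -0.30     0.00]
  [  -0.25     0.80    -0.05    -0.40]
  [  -0.20    -0.45     0.85    -0.30]
  [  -0.10    -0.05    -0.40     0.90]
Compute the cofactors C_ij = (−1)^(i+j)·(3×3 minor ij) of I−A; the adjugate is their transpose:
adj(I−A) = Cᵀ =
  [ 0.406000   0.255000   0.251000   0.197000]
  [ 0.237750   0.549750   0.274250   0.335750]
  [ 0.287000   0.441000   0.612000   0.400000]
  [ 0.185875   0.254875   0.315125   0.498375]
det(I−A) = Σ_j (I−A)_1j·C_1j = (0.95)(0.406000) + (-0.20)(0.237750) + (-0.30)(0.287000) + (0.00)(0.185875) = 0.25205
(I − A)⁻¹ = adj(I−A) / det(I−A) ≈
  [   1.6108     1.0117     0.9958     0.7816]
  [   0.9433     2.1811     1.0881     1.3321]
  [   1.1387     1.7497     2.4281     1.5870]
  [   0.7375     1.0112     1.2502     1.9773]
First solve x = (I − A)⁻¹ d = adj(I−A)·d / det(I−A); in particular x_I = (0.287000·40 + 0.441000·200 + 0.612000·190 + 0.400000·150) / 0.25205 = 275.96 / 0.25205 ≈ 1094.862.
Intermediate flow from G to I: z_GI = a_GI · x_I = 0.40 × 275.96 / 0.25205 = 110.384 / 0.25205 ≈ 437.9.

z_GI = 437.9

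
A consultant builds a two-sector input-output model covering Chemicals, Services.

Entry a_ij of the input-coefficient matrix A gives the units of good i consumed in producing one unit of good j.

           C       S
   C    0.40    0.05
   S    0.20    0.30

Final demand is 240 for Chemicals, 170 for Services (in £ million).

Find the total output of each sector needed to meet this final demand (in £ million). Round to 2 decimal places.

x_C = 430.49, x_S = 365.85

I − A =
  [   0.60    -0.05]
  [  -0.20     0.70]
det(I−A) = (0.60)(0.70) − (-0.05)(-0.20) = 0.4100
adj(I−A) = [[0.70, 0.05], [0.20, 0.60]]
(I − A)⁻¹ = adj(I−A) / det(I−A) ≈
  [   1.7073     0.1220]
  [   0.4878     1.4634]
x = (I − A)⁻¹ d = adj(I−A)·d / det(I−A), with det(I−A) = 0.4100:
  x_C = (0.70·240 + 0.05·170) / 0.4100 = 176.50 / 0.4100 ≈ 430.49
  x_S = (0.20·240 + 0.60·170) / 0.4100 = 150.00 / 0.4100 ≈ 365.85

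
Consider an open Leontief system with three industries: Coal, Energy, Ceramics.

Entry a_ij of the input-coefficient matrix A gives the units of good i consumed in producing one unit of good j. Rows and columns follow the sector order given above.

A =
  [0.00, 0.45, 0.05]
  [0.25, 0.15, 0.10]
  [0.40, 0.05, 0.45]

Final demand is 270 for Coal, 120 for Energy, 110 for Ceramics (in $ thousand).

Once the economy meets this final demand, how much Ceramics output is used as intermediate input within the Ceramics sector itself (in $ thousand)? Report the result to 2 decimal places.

z_33 = 251.38

I − A =
  [   1.00    -0.45    -0.05]
  [  -0.25     0.85    -0.10]
  [  -0.40    -0.05     0.55]
Cofactors of I−A, C_ij = (−1)^(i+j)·(minor ij) (rows/columns in the sector order above):
  C_11 = (0.85)(0.55) − (-0.10)(-0.05) = 0.4625
  C_12 = −[(-0.25)(0.55) − (-0.10)(-0.40)] = 0.1775
  C_13 = (-0.25)(-0.05) − (0.85)(-0.40) = 0.3525
  C_21 = −[(-0.45)(0.55) − (-0.05)(-0.05)] = 0.2500
  C_22 = (1.00)(0.55) − (-0.05)(-0.40) = 0.5300
  C_23 = −[(1.00)(-0.05) − (-0.45)(-0.40)] = 0.2300
  C_31 = (-0.45)(-0.10) − (-0.05)(0.85) = 0.0875
  C_32 = −[(1.00)(-0.10) − (-0.05)(-0.25)] = 0.1125
  C_33 = (1.00)(0.85) − (-0.45)(-0.25) = 0.7375
det(I−A) = Σ_j (I−A)_1j·C_1j = (1.00)(0.4625) + (-0.45)(0.1775) + (-0.05)(0.3525) = 0.3650
adj(I−A) = Cᵀ =
  [ 0.4625   0.2500   0.0875]
  [ 0.1775   0.5300   0.1125]
  [ 0.3525   0.2300   0.7375]
(I − A)⁻¹ = adj(I−A) / det(I−A) ≈
  [   1.2671     0.6849     0.2397]
  [   0.4863     1.4521     0.3082]
  [   0.9658     0.6301     2.0205]
First solve x = (I − A)⁻¹ d = adj(I−A)·d / det(I−A); in particular x_3 = (0.3525·270 + 0.2300·120 + 0.7375·110) / 0.3650 = 203.90 / 0.3650 ≈ 558.6301.
Intermediate flow from 3 to 3: z_33 = a_33 · x_3 = 0.45 × 203.90 / 0.3650 = 91.755 / 0.3650 ≈ 251.38.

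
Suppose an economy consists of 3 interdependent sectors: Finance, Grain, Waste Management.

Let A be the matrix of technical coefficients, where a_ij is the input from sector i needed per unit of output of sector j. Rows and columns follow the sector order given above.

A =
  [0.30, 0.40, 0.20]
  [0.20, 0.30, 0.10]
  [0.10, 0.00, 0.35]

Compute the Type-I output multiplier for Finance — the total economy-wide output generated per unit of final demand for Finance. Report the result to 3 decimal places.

m_F = 2.676

I − A =
  [   0.70    -0.40    -0.20]
  [  -0.20     0.70    -0.10]
  [  -0.10     0.00     0.65]
Cofactors of I−A, C_ij = (−1)^(i+j)·(minor ij) (rows/columns in the sector order above):
  C_11 = (0.70)(0.65) − (-0.10)(0.00) = 0.4550
  C_12 = −[(-0.20)(0.65) − (-0.10)(-0.10)] = 0.1400
  C_13 = (-0.20)(0.00) − (0.70)(-0.10) = 0.0700
  C_21 = −[(-0.40)(0.65) − (-0.20)(0.00)] = 0.2600
  C_22 = (0.70)(0.65) − (-0.20)(-0.10) = 0.4350
  C_23 = −[(0.70)(0.00) − (-0.40)(-0.10)] = 0.0400
  C_31 = (-0.40)(-0.10) − (-0.20)(0.70) = 0.1800
  C_32 = −[(0.70)(-0.10) − (-0.20)(-0.20)] = 0.1100
  C_33 = (0.70)(0.70) − (-0.40)(-0.20) = 0.4100
det(I−A) = Σ_j (I−A)_1j·C_1j = (0.70)(0.4550) + (-0.40)(0.1400) + (-0.20)(0.0700) = 0.2485
adj(I−A) = Cᵀ =
  [ 0.4550   0.2600   0.1800]
  [ 0.1400   0.4350   0.1100]
  [ 0.0700   0.0400   0.4100]
(I − A)⁻¹ = adj(I−A) / det(I−A) ≈
  [   1.8310     1.0463     0.7243]
  [   0.5634     1.7505     0.4427]
  [   0.2817     0.1610     1.6499]
The output multiplier for sector j is the column-j sum of the Leontief inverse (I − A)⁻¹ = adj(I−A) / det(I−A).
Column F of adj(I−A): (0.4550, 0.1400, 0.0700); det(I−A) = 0.2485.
m_F = (0.4550 + 0.1400 + 0.0700) / 0.2485 = 0.665 / 0.2485 ≈ 2.676.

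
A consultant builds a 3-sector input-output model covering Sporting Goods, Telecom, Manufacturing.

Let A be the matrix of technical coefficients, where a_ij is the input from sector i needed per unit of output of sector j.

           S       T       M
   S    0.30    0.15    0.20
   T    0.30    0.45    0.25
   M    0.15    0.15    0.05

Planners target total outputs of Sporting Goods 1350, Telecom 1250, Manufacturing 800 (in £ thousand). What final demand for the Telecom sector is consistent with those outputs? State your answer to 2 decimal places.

d_T = 82.50

I − A =
  [   0.70    -0.15    -0.20]
  [  -0.30     0.55    -0.25]
  [  -0.15    -0.15     0.95]
d = (I − A) x:
  d_S = (+0.70)·1350 + (-0.15)·1250 + (-0.20)·800 = 597.50
  d_T = (-0.30)·1350 + (+0.55)·1250 + (-0.25)·800 = 82.50
  d_M = (-0.15)·1350 + (-0.15)·1250 + (+0.95)·800 = 370.00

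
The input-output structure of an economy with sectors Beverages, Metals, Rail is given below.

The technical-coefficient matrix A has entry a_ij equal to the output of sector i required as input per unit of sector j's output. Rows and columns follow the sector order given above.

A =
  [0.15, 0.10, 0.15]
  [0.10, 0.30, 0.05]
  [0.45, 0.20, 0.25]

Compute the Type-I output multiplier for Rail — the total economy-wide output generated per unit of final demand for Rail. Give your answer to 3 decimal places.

m_3 = 1.992

I − A =
  [   0.85    -0.10    -0.15]
  [  -0.10     0.70    -0.05]
  [  -0.45    -0.20     0.75]
Cofactors of I−A, C_ij = (−1)^(i+j)·(minor ij) (rows/columns in the sector order above):
  C_11 = (0.70)(0.75) − (-0.05)(-0.20) = 0.5150
  C_12 = −[(-0.10)(0.75) − (-0.05)(-0.45)] = 0.0975
  C_13 = (-0.10)(-0.20) − (0.70)(-0.45) = 0.3350
  C_21 = −[(-0.10)(0.75) − (-0.15)(-0.20)] = 0.1050
  C_22 = (0.85)(0.75) − (-0.15)(-0.45) = 0.5700
  C_23 = −[(0.85)(-0.20) − (-0.10)(-0.45)] = 0.2150
  C_31 = (-0.10)(-0.05) − (-0.15)(0.70) = 0.1100
  C_32 = −[(0.85)(-0.05) − (-0.15)(-0.10)] = 0.0575
  C_33 = (0.85)(0.70) − (-0.10)(-0.10) = 0.5850
det(I−A) = Σ_j (I−A)_1j·C_1j = (0.85)(0.5150) + (-0.10)(0.0975) + (-0.15)(0.3350) = 0.37775
adj(I−A) = Cᵀ =
  [ 0.5150   0.1050   0.1100]
  [ 0.0975   0.5700   0.0575]
  [ 0.3350   0.2150   0.5850]
(I − A)⁻¹ = adj(I−A) / det(I−A) ≈
  [   1.3633     0.2780     0.2912]
  [   0.2581     1.5089     0.1522]
  [   0.8868     0.5692     1.5486]
The output multiplier for sector j is the column-j sum of the Leontief inverse (I − A)⁻¹ = adj(I−A) / det(I−A).
Column 3 of adj(I−A): (0.1100, 0.0575, 0.5850); det(I−A) = 0.37775.
m_3 = (0.1100 + 0.0575 + 0.5850) / 0.37775 = 0.7525 / 0.37775 ≈ 1.992.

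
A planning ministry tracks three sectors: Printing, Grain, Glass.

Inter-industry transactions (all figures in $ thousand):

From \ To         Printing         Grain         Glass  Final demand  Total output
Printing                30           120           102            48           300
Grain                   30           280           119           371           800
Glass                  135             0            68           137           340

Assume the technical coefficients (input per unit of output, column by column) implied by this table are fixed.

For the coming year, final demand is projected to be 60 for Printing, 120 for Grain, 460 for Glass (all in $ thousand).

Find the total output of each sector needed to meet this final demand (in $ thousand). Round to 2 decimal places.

Technical coefficients a_ij = z_ij / X_j:
  a_11 = 30/300 = 0.10, a_21 = 30/300 = 0.10, a_31 = 135/300 = 0.45
  a_12 = 120/800 = 0.15, a_22 = 280/800 = 0.35, a_32 = 0/800 = 0.00
  a_13 = 102/340 = 0.30, a_23 = 119/340 = 0.35, a_33 = 68/340 = 0.20
I − A =
  [   0.90    -0.15    -0.30]
  [  -0.10     0.65    -0.35]
  [  -0.45     0.00     0.80]
Cofactors of I−A, C_ij = (−1)^(i+j)·(minor ij) (rows/columns in the sector order above):
  C_11 = (0.65)(0.80) − (-0.35)(0.00) = 0.5200
  C_12 = −[(-0.10)(0.80) − (-0.35)(-0.45)] = 0.2375
  C_13 = (-0.10)(0.00) − (0.65)(-0.45) = 0.2925
  C_21 = −[(-0.15)(0.80) − (-0.30)(0.00)] = 0.1200
  C_22 = (0.90)(0.80) − (-0.30)(-0.45) = 0.5850
  C_23 = −[(0.90)(0.00) − (-0.15)(-0.45)] = 0.0675
  C_31 = (-0.15)(-0.35) − (-0.30)(0.65) = 0.2475
  C_32 = −[(0.90)(-0.35) − (-0.30)(-0.10)] = 0.3450
  C_33 = (0.90)(0.65) − (-0.15)(-0.10) = 0.5700
det(I−A) = Σ_j (I−A)_1j·C_1j = (0.90)(0.5200) + (-0.15)(0.2375) + (-0.30)(0.2925) = 0.344625
adj(I−A) = Cᵀ =
  [ 0.5200   0.1200   0.2475]
  [ 0.2375   0.5850   0.3450]
  [ 0.2925   0.0675   0.5700]
(I − A)⁻¹ = adj(I−A) / det(I−A) ≈
  [   1.5089     0.3482     0.7182]
  [   0.6892     1.6975     1.0011]
  [   0.8487     0.1959     1.6540]
x = (I − A)⁻¹ d = adj(I−A)·d / det(I−A), with det(I−A) = 0.344625:
  x_1 = (0.5200·60 + 0.1200·120 + 0.2475·460) / 0.344625 = 159.45 / 0.344625 ≈ 462.68
  x_2 = (0.2375·60 + 0.5850·120 + 0.3450·460) / 0.344625 = 243.15 / 0.344625 ≈ 705.55
  x_3 = (0.2925·60 + 0.0675·120 + 0.5700·460) / 0.344625 = 287.85 / 0.344625 ≈ 835.26

x_1 = 462.68, x_2 = 705.55, x_3 = 835.26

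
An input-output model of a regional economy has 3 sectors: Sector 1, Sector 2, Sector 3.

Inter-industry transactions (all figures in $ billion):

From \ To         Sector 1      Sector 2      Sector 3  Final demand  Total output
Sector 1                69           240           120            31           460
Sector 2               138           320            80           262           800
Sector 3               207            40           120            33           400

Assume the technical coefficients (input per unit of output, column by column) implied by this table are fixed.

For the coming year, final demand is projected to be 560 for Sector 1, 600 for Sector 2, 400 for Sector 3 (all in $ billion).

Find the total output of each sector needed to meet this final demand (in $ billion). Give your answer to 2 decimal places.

Technical coefficients a_ij = z_ij / X_j:
  a_11 = 69/460 = 0.15, a_21 = 138/460 = 0.30, a_31 = 207/460 = 0.45
  a_12 = 240/800 = 0.30, a_22 = 320/800 = 0.40, a_32 = 40/800 = 0.05
  a_13 = 120/400 = 0.30, a_23 = 80/400 = 0.20, a_33 = 120/400 = 0.30
I − A =
  [   0.85    -0.30    -0.30]
  [  -0.30     0.60    -0.20]
  [  -0.45    -0.05     0.70]
Cofactors of I−A, C_ij = (−1)^(i+j)·(minor ij) (rows/columns in the sector order above):
  C_11 = (0.60)(0.70) − (-0.20)(-0.05) = 0.4100
  C_12 = −[(-0.30)(0.70) − (-0.20)(-0.45)] = 0.3000
  C_13 = (-0.30)(-0.05) − (0.60)(-0.45) = 0.2850
  C_21 = −[(-0.30)(0.70) − (-0.30)(-0.05)] = 0.2250
  C_22 = (0.85)(0.70) − (-0.30)(-0.45) = 0.4600
  C_23 = −[(0.85)(-0.05) − (-0.30)(-0.45)] = 0.1775
  C_31 = (-0.30)(-0.20) − (-0.30)(0.60) = 0.2400
  C_32 = −[(0.85)(-0.20) − (-0.30)(-0.30)] = 0.2600
  C_33 = (0.85)(0.60) − (-0.30)(-0.30) = 0.4200
det(I−A) = Σ_j (I−A)_1j·C_1j = (0.85)(0.4100) + (-0.30)(0.3000) + (-0.30)(0.2850) = 0.1730
adj(I−A) = Cᵀ =
  [ 0.4100   0.2250   0.2400]
  [ 0.3000   0.4600   0.2600]
  [ 0.2850   0.1775   0.4200]
(I − A)⁻¹ = adj(I−A) / det(I−A) ≈
  [   2.3699     1.3006     1.3873]
  [   1.7341     2.6590     1.5029]
  [   1.6474     1.0260     2.4277]
x = (I − A)⁻¹ d = adj(I−A)·d / det(I−A), with det(I−A) = 0.1730:
  x_1 = (0.4100·560 + 0.2250·600 + 0.2400·400) / 0.1730 = 460.60 / 0.1730 ≈ 2662.43
  x_2 = (0.3000·560 + 0.4600·600 + 0.2600·400) / 0.1730 = 548.00 / 0.1730 ≈ 3167.63
  x_3 = (0.2850·560 + 0.1775·600 + 0.4200·400) / 0.1730 = 434.10 / 0.1730 ≈ 2509.25

x_1 = 2662.43, x_2 = 3167.63, x_3 = 2509.25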